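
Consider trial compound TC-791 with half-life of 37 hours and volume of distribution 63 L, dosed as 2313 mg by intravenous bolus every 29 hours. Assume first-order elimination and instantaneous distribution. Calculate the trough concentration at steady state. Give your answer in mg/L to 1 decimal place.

50.9 mg/L

τ/t½ = 29/37 ≈ 0.78378, so fraction remaining f = (1/2)^(29/37) ≈ 0.5808.
Accumulation ratio R = 1/(1 − f) ≈ 1/0.4192 ≈ 2.3855.
Each bolus raises the concentration by D/Vd = 2313/63 ≈ 36.714 mg/L.
Cmax,ss = C₀/(1 − f) ≈ 36.714/0.4192 ≈ 87.581 mg/L.
Steady-state trough Cmin,ss = Cmax,ss·f ≈ 87.581 × 0.5808 ≈ 50.867 mg/L.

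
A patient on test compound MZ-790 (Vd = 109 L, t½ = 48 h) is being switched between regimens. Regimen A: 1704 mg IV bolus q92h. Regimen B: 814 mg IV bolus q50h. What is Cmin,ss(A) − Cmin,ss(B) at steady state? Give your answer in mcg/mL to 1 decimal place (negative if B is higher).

-1.4 mcg/mL

Regimen A: f = (1/2)^(92/48) ≈ 0.2649; Cmin,ss = (1704/109)·f/(1−f) ≈ 5.634 mcg/mL.
Regimen B: f = (1/2)^(50/48) ≈ 0.4858; Cmin,ss = (814/109)·f/(1−f) ≈ 7.055 mcg/mL.
Difference ≈ 5.634 − 7.055 ≈ -1.421 mcg/mL.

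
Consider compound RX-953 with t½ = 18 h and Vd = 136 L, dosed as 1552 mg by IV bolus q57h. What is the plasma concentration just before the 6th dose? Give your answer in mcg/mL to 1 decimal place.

f = (1/2)^(τ/t½) = (1/2)^(57/18) ≈ 0.1114.
C₀ = D/Vd = 1552/136 ≈ 11.412 mcg/mL.
Before the 6th dose, 5 doses have been given. Superposition: Cmin = C₀·(f + f² + … + f^5).
≈ 11.412 × (0.1114 + 0.0124 + 0.0014 + 0.0002 + 0.0000) ≈ 11.412 × 0.1254 ≈ 1.431 mcg/mL.

1.4 mcg/mL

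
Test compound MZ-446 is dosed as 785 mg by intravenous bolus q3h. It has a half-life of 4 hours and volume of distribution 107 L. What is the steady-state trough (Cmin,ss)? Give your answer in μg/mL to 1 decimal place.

10.8 μg/mL

k = ln2/t½ = ln2/4 ≈ 0.173287 h⁻¹; fraction remaining f = e^(−kτ) = e^(−0.173287×3) ≈ 0.5946.
Accumulation ratio R = 1/(1 − f) ≈ 1/0.4054 ≈ 2.4667.
Single-dose peak C₀ = D/Vd = 785/107 ≈ 7.336 μg/mL.
Steady-state peak Cmax,ss = C₀·R ≈ 7.336 × 2.4667 ≈ 18.096 μg/mL.
Steady-state trough Cmin,ss = Cmax,ss·f ≈ 18.096 × 0.5946 ≈ 10.760 μg/mL.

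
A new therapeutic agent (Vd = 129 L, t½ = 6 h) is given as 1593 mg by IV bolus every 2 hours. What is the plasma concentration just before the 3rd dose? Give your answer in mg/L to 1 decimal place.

f = (1/2)^(τ/t½) = (1/2)^(2/6) ≈ 0.7937.
C₀ = D/Vd = 1593/129 ≈ 12.349 mg/L.
Before the 3rd dose, 2 doses have been given. Superposition: Cmin = C₀·(f + f²).
≈ 12.349 × (0.7937 + 0.6300) ≈ 12.349 × 1.4237 ≈ 17.581 mg/L.

17.6 mg/L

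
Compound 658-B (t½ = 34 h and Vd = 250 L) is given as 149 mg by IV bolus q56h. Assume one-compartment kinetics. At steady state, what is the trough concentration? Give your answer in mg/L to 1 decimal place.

0.3 mg/L

τ/t½ = 56/34 ≈ 1.6471, so fraction remaining f = (1/2)^(56/34) ≈ 0.3193.
Each bolus raises the concentration by D/Vd = 149/250 ≈ 0.596 mg/L.
Steady-state trough Cmin,ss = C₀·f/(1−f) ≈ 0.596 × 0.3193/0.6807 ≈ 0.280 mg/L.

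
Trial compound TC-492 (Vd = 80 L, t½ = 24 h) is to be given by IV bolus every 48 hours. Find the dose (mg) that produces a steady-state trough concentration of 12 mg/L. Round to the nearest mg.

2880 mg

τ/t½ = 48/24 ≈ 2, so f = (1/2)^(48/24) ≈ 0.250000.
Cmin,ss = (D/Vd)·f/(1−f), so D = Cmin,ss·Vd·(1−f)/f.
D = 12 × 80 × (1−f)/f ≈ 12 × 80 × 3.00000 ≈ 2880.00 mg.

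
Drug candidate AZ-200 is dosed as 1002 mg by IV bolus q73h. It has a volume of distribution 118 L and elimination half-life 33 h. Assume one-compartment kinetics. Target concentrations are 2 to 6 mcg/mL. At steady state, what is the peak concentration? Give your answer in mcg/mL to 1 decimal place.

10.8 mcg/mL

k = ln2/t½ = ln2/33 ≈ 0.021004 h⁻¹; fraction remaining f = e^(−kτ) = e^(−0.021004×73) ≈ 0.2158.
Accumulation ratio R = 1/(1 − f) ≈ 1/0.7842 ≈ 1.2752.
Single-dose peak C₀ = D/Vd = 1002/118 ≈ 8.492 mcg/mL.
Steady-state peak Cmax,ss = C₀·R ≈ 8.492 × 1.2752 ≈ 10.829 mcg/mL.
Peak 10.8 mcg/mL vs MTC 6 mcg/mL: exceeds toxic threshold.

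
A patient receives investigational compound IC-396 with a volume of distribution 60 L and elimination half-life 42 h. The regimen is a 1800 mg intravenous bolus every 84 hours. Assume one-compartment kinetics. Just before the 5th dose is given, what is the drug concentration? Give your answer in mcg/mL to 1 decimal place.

f = (1/2)^(τ/t½) = (1/2)^(84/42) ≈ 0.2500.
C₀ = D/Vd = 1800/60 ≈ 30.000 mcg/mL.
Before the 5th dose, 4 doses have been given. Superposition: Cmin = C₀·(f + f² + … + f^4).
≈ 30.000 × (0.2500 + 0.0625 + 0.0156 + 0.0039) ≈ 30.000 × 0.3320 ≈ 9.960 mcg/mL.

10.0 mcg/mL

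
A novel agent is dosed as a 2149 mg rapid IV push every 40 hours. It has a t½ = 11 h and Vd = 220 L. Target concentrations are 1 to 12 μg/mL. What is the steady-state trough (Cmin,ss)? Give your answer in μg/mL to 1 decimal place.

Over one 40-h interval, 40/11 ≈ 3.6364 half-lives elapse, leaving f ≈ 0.0804 of each dose.
At steady state, accumulation factor R = 1/(1 − e^(−kτ)) ≈ 1.0874.
Single-dose peak C₀ = D/Vd = 2149/220 ≈ 9.768 μg/mL.
Steady-state peak Cmax,ss = C₀·R ≈ 9.768 × 1.0874 ≈ 10.622 μg/mL.
One interval later, Cmin,ss = Cmax,ss·e^(−kτ) ≈ 10.622 × 0.0804 ≈ 0.854 μg/mL.
Trough 0.9 μg/mL vs MEC 1 μg/mL: subtherapeutic.

0.9 μg/mL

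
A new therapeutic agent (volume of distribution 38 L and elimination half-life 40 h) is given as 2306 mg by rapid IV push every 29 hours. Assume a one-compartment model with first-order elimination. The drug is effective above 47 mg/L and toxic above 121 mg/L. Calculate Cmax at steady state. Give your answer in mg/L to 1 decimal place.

k = ln2/t½ = ln2/40 ≈ 0.017329 h⁻¹; fraction remaining f = e^(−kτ) = e^(−0.017329×29) ≈ 0.6050.
Accumulation ratio R = 1/(1 − f) ≈ 1/0.3950 ≈ 2.5316.
Each bolus raises the concentration by D/Vd = 2306/38 ≈ 60.684 mg/L.
Steady-state peak Cmax,ss = C₀·R ≈ 60.684 × 2.5316 ≈ 153.628 mg/L.
Peak 153.6 mg/L vs MTC 121 mg/L: exceeds toxic threshold.

153.6 mg/L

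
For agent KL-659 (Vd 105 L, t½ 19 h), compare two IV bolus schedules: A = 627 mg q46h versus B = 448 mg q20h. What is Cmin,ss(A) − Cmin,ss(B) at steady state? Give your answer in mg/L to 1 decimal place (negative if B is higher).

Regimen A: f = (1/2)^(46/19) ≈ 0.1867; Cmin,ss = (627/105)·f/(1−f) ≈ 1.371 mg/L.
Regimen B: f = (1/2)^(20/19) ≈ 0.4821; Cmin,ss = (448/105)·f/(1−f) ≈ 3.972 mg/L.
Difference ≈ 1.371 − 3.972 ≈ -2.601 mg/L.

-2.6 mg/L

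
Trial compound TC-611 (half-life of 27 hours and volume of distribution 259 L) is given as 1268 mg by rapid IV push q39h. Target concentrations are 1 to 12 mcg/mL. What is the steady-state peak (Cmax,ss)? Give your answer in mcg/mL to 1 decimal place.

Over one 39-h interval, 39/27 ≈ 1.4444 half-lives elapse, leaving f ≈ 0.3674 of each dose.
Accumulation ratio R = 1/(1 − f) ≈ 1/0.6326 ≈ 1.5808.
Single-dose peak C₀ = D/Vd = 1268/259 ≈ 4.896 mcg/mL.
Steady-state peak Cmax,ss = C₀·R ≈ 4.896 × 1.5808 ≈ 7.740 mcg/mL.
Peak 7.7 mcg/mL vs MTC 12 mcg/mL: below toxic threshold.

7.7 mcg/mL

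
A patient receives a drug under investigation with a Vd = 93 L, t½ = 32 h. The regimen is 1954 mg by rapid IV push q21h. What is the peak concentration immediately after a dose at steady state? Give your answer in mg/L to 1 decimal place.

τ/t½ = 21/32 ≈ 0.65625, so fraction remaining f = (1/2)^(21/32) ≈ 0.6345.
Accumulation ratio R = 1/(1 − f) ≈ 1/0.3655 ≈ 2.7360.
Single-dose peak C₀ = D/Vd = 1954/93 ≈ 21.011 mg/L.
Cmax,ss = C₀/(1 − f) ≈ 21.011/0.3655 ≈ 57.486 mg/L.

57.5 mg/L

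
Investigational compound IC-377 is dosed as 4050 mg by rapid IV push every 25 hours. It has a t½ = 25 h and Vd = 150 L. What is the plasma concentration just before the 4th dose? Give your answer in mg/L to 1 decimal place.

23.6 mg/L

f = (1/2)^(τ/t½) = (1/2)^(25/25) ≈ 0.5000.
C₀ = D/Vd = 4050/150 ≈ 27.000 mg/L.
Before the 4th dose, 3 doses have been given. Superposition: Cmin = C₀·(f + f² + … + f^3).
≈ 27.000 × (0.5000 + 0.2500 + 0.1250) ≈ 27.000 × 0.8750 ≈ 23.625 mg/L.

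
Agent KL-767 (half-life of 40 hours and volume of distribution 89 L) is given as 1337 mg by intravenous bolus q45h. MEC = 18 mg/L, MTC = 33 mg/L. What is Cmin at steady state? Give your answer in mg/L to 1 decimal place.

τ/t½ = 45/40 ≈ 1.125, so fraction remaining f = (1/2)^(45/40) ≈ 0.4585.
Each bolus raises the concentration by D/Vd = 1337/89 ≈ 15.022 mg/L.
Steady-state trough Cmin,ss = C₀·f/(1−f) ≈ 15.022 × 0.4585/0.5415 ≈ 12.719 mg/L.
Trough 12.7 mg/L vs MEC 18 mg/L: subtherapeutic.

12.7 mg/L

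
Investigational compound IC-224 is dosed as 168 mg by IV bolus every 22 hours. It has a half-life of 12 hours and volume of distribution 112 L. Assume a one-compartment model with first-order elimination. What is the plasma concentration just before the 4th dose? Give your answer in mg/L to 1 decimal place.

0.6 mg/L

f = (1/2)^(τ/t½) = (1/2)^(22/12) ≈ 0.2806.
C₀ = D/Vd = 168/112 ≈ 1.500 mg/L.
Before the 4th dose, 3 doses have been given. Superposition: Cmin = C₀·(f + f² + … + f^3).
≈ 1.500 × (0.2806 + 0.0787 + 0.0221) ≈ 1.500 × 0.3814 ≈ 0.572 mg/L.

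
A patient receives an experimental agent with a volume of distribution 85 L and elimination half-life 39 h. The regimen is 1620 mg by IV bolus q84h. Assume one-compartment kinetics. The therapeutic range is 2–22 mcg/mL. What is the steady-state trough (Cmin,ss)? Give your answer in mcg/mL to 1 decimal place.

5.5 mcg/mL

Over one 84-h interval, 84/39 ≈ 2.1538 half-lives elapse, leaving f ≈ 0.2247 of each dose.
Single-dose peak C₀ = D/Vd = 1620/85 ≈ 19.059 mcg/mL.
Steady-state trough Cmin,ss = C₀·f/(1−f) ≈ 19.059 × 0.2247/0.7753 ≈ 5.524 mcg/mL.
Trough 5.5 mcg/mL vs MEC 2 mcg/mL: adequate.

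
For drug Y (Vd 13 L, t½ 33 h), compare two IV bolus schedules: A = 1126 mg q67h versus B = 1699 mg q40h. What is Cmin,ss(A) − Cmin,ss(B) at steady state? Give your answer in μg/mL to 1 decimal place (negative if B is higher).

Regimen A: f = (1/2)^(67/33) ≈ 0.2448; Cmin,ss = (1126/13)·f/(1−f) ≈ 28.077 μg/mL.
Regimen B: f = (1/2)^(40/33) ≈ 0.4316; Cmin,ss = (1699/13)·f/(1−f) ≈ 99.238 μg/mL.
Difference ≈ 28.077 − 99.238 ≈ -71.161 μg/mL.

-71.2 μg/mL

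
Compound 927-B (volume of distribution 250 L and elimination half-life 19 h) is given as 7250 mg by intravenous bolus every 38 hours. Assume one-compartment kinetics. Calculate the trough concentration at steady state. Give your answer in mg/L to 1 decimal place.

9.7 mg/L

τ = 38 h = 2 half-lives, so f = (1/2)^2 = 0.25.
At steady state, R = 1/(1 − 0.25) = 4/3.
Single-dose peak C₀ = D/Vd = 7250/250 = 29 mg/L.
Steady-state peak Cmax,ss = C₀·R = 29 × 4/3 ≈ 38.667 mg/L.
Steady-state trough Cmin,ss = Cmax,ss·f ≈ 38.667 × 0.25 ≈ 9.667 mg/L.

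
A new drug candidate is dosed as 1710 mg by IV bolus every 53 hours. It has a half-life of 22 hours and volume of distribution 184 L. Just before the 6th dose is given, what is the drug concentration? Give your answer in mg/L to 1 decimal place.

f = (1/2)^(τ/t½) = (1/2)^(53/22) ≈ 0.1883.
C₀ = D/Vd = 1710/184 ≈ 9.293 mg/L.
Before the 6th dose, 5 doses have been given. Superposition: Cmin = C₀·(f + f² + … + f^5).
≈ 9.293 × (0.1883 + 0.0355 + 0.0067 + 0.0013 + 0.0002) ≈ 9.293 × 0.2320 ≈ 2.156 mg/L.

2.2 mg/L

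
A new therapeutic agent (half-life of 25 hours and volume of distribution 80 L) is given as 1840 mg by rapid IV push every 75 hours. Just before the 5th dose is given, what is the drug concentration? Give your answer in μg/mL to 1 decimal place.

3.3 μg/mL

f = (1/2)^(τ/t½) = (1/2)^(75/25) ≈ 0.1250.
C₀ = D/Vd = 1840/80 ≈ 23.000 μg/mL.
Before the 5th dose, 4 doses have been given. Superposition: Cmin = C₀·(f + f² + … + f^4).
≈ 23.000 × (0.1250 + 0.0156 + 0.0020 + 0.0002) ≈ 23.000 × 0.1428 ≈ 3.284 μg/mL.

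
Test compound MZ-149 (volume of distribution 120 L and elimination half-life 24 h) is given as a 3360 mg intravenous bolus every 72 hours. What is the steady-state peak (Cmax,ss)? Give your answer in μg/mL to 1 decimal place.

τ = 72 h = 3 half-lives, so f = (1/2)^3 = 0.125.
At steady state, R = 1/(1 − 0.125) = 8/7.
Single-dose peak C₀ = D/Vd = 3360/120 = 28 μg/mL.
Steady-state peak Cmax,ss = C₀·R = 28 × 8/7 ≈ 32.000 μg/mL.

32.0 μg/mL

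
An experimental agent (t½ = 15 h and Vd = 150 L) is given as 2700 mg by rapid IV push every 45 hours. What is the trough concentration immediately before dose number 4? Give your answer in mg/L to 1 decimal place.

f = (1/2)^(τ/t½) = (1/2)^(45/15) ≈ 0.1250.
C₀ = D/Vd = 2700/150 ≈ 18.000 mg/L.
Before the 4th dose, 3 doses have been given. Superposition: Cmin = C₀·(f + f² + … + f^3).
≈ 18.000 × (0.1250 + 0.0156 + 0.0020) ≈ 18.000 × 0.1426 ≈ 2.567 mg/L.

2.6 mg/L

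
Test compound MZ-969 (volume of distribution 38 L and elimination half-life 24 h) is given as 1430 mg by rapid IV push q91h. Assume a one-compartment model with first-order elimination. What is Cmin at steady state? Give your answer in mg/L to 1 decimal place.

τ/t½ = 91/24 ≈ 3.7917, so fraction remaining f = (1/2)^(91/24) ≈ 0.0722.
At steady state, accumulation factor R = 1/(1 − e^(−kτ)) ≈ 1.0778.
Each bolus raises the concentration by D/Vd = 1430/38 ≈ 37.632 mg/L.
Steady-state peak Cmax,ss = C₀·R ≈ 37.632 × 1.0778 ≈ 40.560 mg/L.
One interval later, Cmin,ss = Cmax,ss·e^(−kτ) ≈ 40.560 × 0.0722 ≈ 2.928 mg/L.

2.9 mg/L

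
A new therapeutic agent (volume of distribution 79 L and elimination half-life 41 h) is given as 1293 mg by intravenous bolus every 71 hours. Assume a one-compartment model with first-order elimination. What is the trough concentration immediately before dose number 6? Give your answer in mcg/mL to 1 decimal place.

7.0 mcg/mL

f = (1/2)^(τ/t½) = (1/2)^(71/41) ≈ 0.3011.
C₀ = D/Vd = 1293/79 ≈ 16.367 mcg/mL.
Before the 6th dose, 5 doses have been given. Superposition: Cmin = C₀·(f + f² + … + f^5).
≈ 16.367 × (0.3011 + 0.0907 + 0.0273 + 0.0082 + 0.0025) ≈ 16.367 × 0.4298 ≈ 7.035 mcg/mL.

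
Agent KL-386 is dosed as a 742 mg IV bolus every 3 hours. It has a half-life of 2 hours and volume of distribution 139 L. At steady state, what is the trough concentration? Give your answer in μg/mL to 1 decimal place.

2.9 μg/mL

τ/t½ = 3/2 ≈ 1.5, so fraction remaining f = (1/2)^(3/2) ≈ 0.3536.
At steady state, accumulation factor R = 1/(1 − e^(−kτ)) ≈ 1.5470.
Single-dose peak C₀ = D/Vd = 742/139 ≈ 5.338 μg/mL.
Cmax,ss = C₀/(1 − f) ≈ 5.338/0.6464 ≈ 8.258 μg/mL.
Steady-state trough Cmin,ss = Cmax,ss·f ≈ 8.258 × 0.3536 ≈ 2.920 μg/mL.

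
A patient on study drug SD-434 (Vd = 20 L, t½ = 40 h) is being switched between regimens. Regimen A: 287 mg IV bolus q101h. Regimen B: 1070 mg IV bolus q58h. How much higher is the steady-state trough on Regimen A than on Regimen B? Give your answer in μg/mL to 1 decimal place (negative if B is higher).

Regimen A: f = (1/2)^(101/40) ≈ 0.1737; Cmin,ss = (287/20)·f/(1−f) ≈ 3.017 μg/mL.
Regimen B: f = (1/2)^(58/40) ≈ 0.3660; Cmin,ss = (1070/20)·f/(1−f) ≈ 30.885 μg/mL.
Difference ≈ 3.017 − 30.885 ≈ -27.868 μg/mL.

-27.9 μg/mL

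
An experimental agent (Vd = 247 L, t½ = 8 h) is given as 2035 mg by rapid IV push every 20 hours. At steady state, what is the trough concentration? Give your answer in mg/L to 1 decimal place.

τ/t½ = 20/8 ≈ 2.5, so fraction remaining f = (1/2)^(20/8) ≈ 0.1768.
Single-dose peak C₀ = D/Vd = 2035/247 ≈ 8.239 mg/L.
Steady-state trough Cmin,ss = C₀·f/(1−f) ≈ 8.239 × 0.1768/0.8232 ≈ 1.770 mg/L.

1.8 mg/L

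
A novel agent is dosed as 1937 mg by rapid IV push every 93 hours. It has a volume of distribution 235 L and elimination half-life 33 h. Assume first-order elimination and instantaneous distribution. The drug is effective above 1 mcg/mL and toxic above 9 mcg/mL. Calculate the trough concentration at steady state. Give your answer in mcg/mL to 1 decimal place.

1.4 mcg/mL

k = ln2/t½ = ln2/33 ≈ 0.021004 h⁻¹; fraction remaining f = e^(−kτ) = e^(−0.021004×93) ≈ 0.1418.
Accumulation ratio R = 1/(1 − f) ≈ 1/0.8582 ≈ 1.1652.
Each bolus raises the concentration by D/Vd = 1937/235 ≈ 8.243 mcg/mL.
Steady-state peak Cmax,ss = C₀·R ≈ 8.243 × 1.1652 ≈ 9.605 mcg/mL.
Steady-state trough Cmin,ss = Cmax,ss·f ≈ 9.605 × 0.1418 ≈ 1.362 mcg/mL.
Trough 1.4 mcg/mL vs MEC 1 mcg/mL: adequate.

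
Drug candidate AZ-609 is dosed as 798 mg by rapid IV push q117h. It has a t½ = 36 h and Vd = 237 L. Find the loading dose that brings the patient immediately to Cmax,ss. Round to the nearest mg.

892 mg

f = (1/2)^(117/36) ≈ 0.105112; accumulation ratio R = 1/(1−f) ≈ 1.11746.
Loading dose to hit Cmax,ss on first dose: D_load = D_maint·R ≈ 798 × 1.11746 ≈ 891.73 mg.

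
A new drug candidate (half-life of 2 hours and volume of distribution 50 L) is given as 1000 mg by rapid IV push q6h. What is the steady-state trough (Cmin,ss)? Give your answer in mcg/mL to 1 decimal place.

The dosing interval is 3 half-lives, so f = 2^(−3) = 0.125.
At steady state, R = 1/(1 − 0.125) = 8/7.
Single-dose peak C₀ = D/Vd = 1000/50 = 20 mcg/mL.
Steady-state peak Cmax,ss = C₀·R = 20 × 8/7 ≈ 22.857 mcg/mL.
Steady-state trough Cmin,ss = Cmax,ss·f ≈ 22.857 × 0.125 ≈ 2.857 mcg/mL.

2.9 mcg/mL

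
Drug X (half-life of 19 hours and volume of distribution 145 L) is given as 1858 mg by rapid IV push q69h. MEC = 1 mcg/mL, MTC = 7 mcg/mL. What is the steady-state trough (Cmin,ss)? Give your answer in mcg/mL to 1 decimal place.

1.1 mcg/mL

Over one 69-h interval, 69/19 ≈ 3.6316 half-lives elapse, leaving f ≈ 0.0807 of each dose.
At steady state, accumulation factor R = 1/(1 − e^(−kτ)) ≈ 1.0878.
Each bolus raises the concentration by D/Vd = 1858/145 ≈ 12.814 mcg/mL.
Cmax,ss = C₀/(1 − f) ≈ 12.814/0.9193 ≈ 13.939 mcg/mL.
Steady-state trough Cmin,ss = Cmax,ss·f ≈ 13.939 × 0.0807 ≈ 1.125 mcg/mL.
Trough 1.1 mcg/mL vs MEC 1 mcg/mL: adequate.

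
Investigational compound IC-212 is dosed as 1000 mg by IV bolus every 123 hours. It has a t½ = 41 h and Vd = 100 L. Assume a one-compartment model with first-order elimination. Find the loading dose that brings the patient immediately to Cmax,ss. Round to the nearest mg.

1143 mg

f = (1/2)^(123/41) ≈ 0.125000; accumulation ratio R = 1/(1−f) ≈ 1.14286.
Loading dose to hit Cmax,ss on first dose: D_load = D_maint·R ≈ 1000 × 1.14286 ≈ 1142.86 mg.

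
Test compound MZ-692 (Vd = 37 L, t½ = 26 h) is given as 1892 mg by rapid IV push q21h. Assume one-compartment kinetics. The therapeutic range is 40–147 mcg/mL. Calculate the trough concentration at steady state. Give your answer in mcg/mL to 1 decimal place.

68.1 mcg/mL

k = ln2/t½ = ln2/26 ≈ 0.026660 h⁻¹; fraction remaining f = e^(−kτ) = e^(−0.026660×21) ≈ 0.5713.
Each bolus raises the concentration by D/Vd = 1892/37 ≈ 51.135 mcg/mL.
Steady-state trough Cmin,ss = C₀·f/(1−f) ≈ 51.135 × 0.5713/0.4287 ≈ 68.144 mcg/mL.
Trough 68.1 mcg/mL vs MEC 40 mcg/mL: adequate.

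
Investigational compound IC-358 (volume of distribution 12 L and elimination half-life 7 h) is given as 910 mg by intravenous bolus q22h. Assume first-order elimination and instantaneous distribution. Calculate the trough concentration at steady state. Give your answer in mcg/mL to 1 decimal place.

9.7 mcg/mL

τ/t½ = 22/7 ≈ 3.1429, so fraction remaining f = (1/2)^(22/7) ≈ 0.1132.
Accumulation ratio R = 1/(1 − f) ≈ 1/0.8868 ≈ 1.1276.
Single-dose peak C₀ = D/Vd = 910/12 ≈ 75.833 mcg/mL.
Cmax,ss = C₀/(1 − f) ≈ 75.833/0.8868 ≈ 85.513 mcg/mL.
Steady-state trough Cmin,ss = Cmax,ss·f ≈ 85.513 × 0.1132 ≈ 9.680 mcg/mL.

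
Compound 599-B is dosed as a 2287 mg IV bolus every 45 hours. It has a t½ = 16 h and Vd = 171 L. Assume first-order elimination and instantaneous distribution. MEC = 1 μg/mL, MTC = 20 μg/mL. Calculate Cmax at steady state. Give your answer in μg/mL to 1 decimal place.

15.6 μg/mL

τ/t½ = 45/16 ≈ 2.8125, so fraction remaining f = (1/2)^(45/16) ≈ 0.1423.
Accumulation ratio R = 1/(1 − f) ≈ 1/0.8577 ≈ 1.1659.
Single-dose peak C₀ = D/Vd = 2287/171 ≈ 13.374 μg/mL.
Steady-state peak Cmax,ss = C₀·R ≈ 13.374 × 1.1659 ≈ 15.593 μg/mL.
Peak 15.6 μg/mL vs MTC 20 μg/mL: below toxic threshold.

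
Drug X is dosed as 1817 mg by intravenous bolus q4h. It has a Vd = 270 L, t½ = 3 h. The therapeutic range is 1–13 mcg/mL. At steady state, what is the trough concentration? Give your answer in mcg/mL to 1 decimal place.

Over one 4-h interval, 4/3 ≈ 1.3333 half-lives elapse, leaving f ≈ 0.3969 of each dose.
At steady state, accumulation factor R = 1/(1 − e^(−kτ)) ≈ 1.6581.
Each bolus raises the concentration by D/Vd = 1817/270 ≈ 6.730 mcg/mL.
Steady-state peak Cmax,ss = C₀·R ≈ 6.730 × 1.6581 ≈ 11.159 mcg/mL.
One interval later, Cmin,ss = Cmax,ss·e^(−kτ) ≈ 11.159 × 0.3969 ≈ 4.429 mcg/mL.
Trough 4.4 mcg/mL vs MEC 1 mcg/mL: adequate.

4.4 mcg/mL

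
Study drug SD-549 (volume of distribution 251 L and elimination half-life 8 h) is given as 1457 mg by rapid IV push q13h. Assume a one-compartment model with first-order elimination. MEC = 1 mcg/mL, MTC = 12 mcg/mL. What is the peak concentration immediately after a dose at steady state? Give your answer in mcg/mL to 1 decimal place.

k = ln2/t½ = ln2/8 ≈ 0.086643 h⁻¹; fraction remaining f = e^(−kτ) = e^(−0.086643×13) ≈ 0.3242.
Accumulation ratio R = 1/(1 − f) ≈ 1/0.6758 ≈ 1.4797.
Single-dose peak C₀ = D/Vd = 1457/251 ≈ 5.805 mcg/mL.
Steady-state peak Cmax,ss = C₀·R ≈ 5.805 × 1.4797 ≈ 8.590 mcg/mL.
Peak 8.6 mcg/mL vs MTC 12 mcg/mL: below toxic threshold.

8.6 mcg/mL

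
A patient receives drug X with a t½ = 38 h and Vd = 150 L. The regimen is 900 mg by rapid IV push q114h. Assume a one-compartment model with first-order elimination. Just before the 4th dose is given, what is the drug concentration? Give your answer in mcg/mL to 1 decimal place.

0.9 mcg/mL

f = (1/2)^(τ/t½) = (1/2)^(114/38) ≈ 0.1250.
C₀ = D/Vd = 900/150 ≈ 6.000 mcg/mL.
Before the 4th dose, 3 doses have been given. Superposition: Cmin = C₀·(f + f² + … + f^3).
≈ 6.000 × (0.1250 + 0.0156 + 0.0020) ≈ 6.000 × 0.1426 ≈ 0.856 mcg/mL.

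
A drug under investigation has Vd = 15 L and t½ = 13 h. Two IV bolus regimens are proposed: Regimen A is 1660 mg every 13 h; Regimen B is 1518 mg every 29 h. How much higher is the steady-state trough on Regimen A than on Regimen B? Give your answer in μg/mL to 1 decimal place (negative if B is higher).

83.3 μg/mL

Regimen A: f = (1/2)^(13/13) ≈ 0.5000; Cmin,ss = (1660/15)·f/(1−f) ≈ 110.667 μg/mL.
Regimen B: f = (1/2)^(29/13) ≈ 0.2130; Cmin,ss = (1518/15)·f/(1−f) ≈ 27.390 μg/mL.
Difference ≈ 110.667 − 27.390 ≈ 83.277 μg/mL.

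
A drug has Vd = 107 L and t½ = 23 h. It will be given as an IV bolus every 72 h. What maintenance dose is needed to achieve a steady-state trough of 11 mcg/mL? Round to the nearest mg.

9130 mg

τ/t½ = 72/23 ≈ 3.1304, so f = (1/2)^(72/23) ≈ 0.114195.
Cmin,ss = (D/Vd)·f/(1−f), so D = Cmin,ss·Vd·(1−f)/f.
D = 11 × 107 × (1−f)/f ≈ 11 × 107 × 7.75695 ≈ 9129.93 mg.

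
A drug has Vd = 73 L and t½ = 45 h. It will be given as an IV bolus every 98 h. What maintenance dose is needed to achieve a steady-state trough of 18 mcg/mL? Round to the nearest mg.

τ/t½ = 98/45 ≈ 2.1778, so f = (1/2)^(98/45) ≈ 0.221016.
Cmin,ss = (D/Vd)·f/(1−f), so D = Cmin,ss·Vd·(1−f)/f.
D = 18 × 73 × (1−f)/f ≈ 18 × 73 × 3.52456 ≈ 4631.27 mg.

4631 mg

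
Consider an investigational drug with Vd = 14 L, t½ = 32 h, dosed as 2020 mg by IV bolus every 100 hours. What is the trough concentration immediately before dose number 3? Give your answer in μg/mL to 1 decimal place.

18.4 μg/mL

f = (1/2)^(τ/t½) = (1/2)^(100/32) ≈ 0.1146.
C₀ = D/Vd = 2020/14 ≈ 144.286 μg/mL.
Before the 3rd dose, 2 doses have been given. Superposition: Cmin = C₀·(f + f²).
≈ 144.286 × (0.1146 + 0.0131) ≈ 144.286 × 0.1277 ≈ 18.425 μg/mL.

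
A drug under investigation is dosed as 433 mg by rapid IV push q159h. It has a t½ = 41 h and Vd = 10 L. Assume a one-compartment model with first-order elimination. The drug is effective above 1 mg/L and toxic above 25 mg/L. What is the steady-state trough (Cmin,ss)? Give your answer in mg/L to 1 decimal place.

3.2 mg/L

k = ln2/t½ = ln2/41 ≈ 0.016906 h⁻¹; fraction remaining f = e^(−kτ) = e^(−0.016906×159) ≈ 0.0680.
At steady state, accumulation factor R = 1/(1 − e^(−kτ)) ≈ 1.0730.
Each bolus raises the concentration by D/Vd = 433/10 ≈ 43.300 mg/L.
Cmax,ss = C₀/(1 − f) ≈ 43.300/0.9320 ≈ 46.459 mg/L.
Steady-state trough Cmin,ss = Cmax,ss·f ≈ 46.459 × 0.0680 ≈ 3.159 mg/L.
Trough 3.2 mg/L vs MEC 1 mg/L: adequate.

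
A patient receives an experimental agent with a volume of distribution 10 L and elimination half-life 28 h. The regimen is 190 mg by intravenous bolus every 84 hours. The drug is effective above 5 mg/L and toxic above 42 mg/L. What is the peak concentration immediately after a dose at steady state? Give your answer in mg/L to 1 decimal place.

The dosing interval is 3 half-lives, so f = 2^(−3) = 0.125.
At steady state, R = 1/(1 − 0.125) = 8/7.
Single-dose peak C₀ = D/Vd = 190/10 = 19 mg/L.
Steady-state peak Cmax,ss = C₀·R = 19 × 8/7 ≈ 21.714 mg/L.
Peak 21.7 mg/L vs MTC 42 mg/L: below toxic threshold.

21.7 mg/L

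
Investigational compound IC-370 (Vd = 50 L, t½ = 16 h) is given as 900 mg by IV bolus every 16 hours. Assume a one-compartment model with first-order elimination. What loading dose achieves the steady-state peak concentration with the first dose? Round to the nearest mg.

f = (1/2)^(16/16) ≈ 0.500000; accumulation ratio R = 1/(1−f) ≈ 2.00000.
Loading dose to hit Cmax,ss on first dose: D_load = D_maint·R ≈ 900 × 2.00000 ≈ 1800.00 mg.

1800 mg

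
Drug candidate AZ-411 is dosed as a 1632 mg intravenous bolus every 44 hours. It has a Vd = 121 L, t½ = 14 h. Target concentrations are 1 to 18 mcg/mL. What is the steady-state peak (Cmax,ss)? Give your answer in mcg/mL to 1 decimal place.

15.2 mcg/mL

Over one 44-h interval, 44/14 ≈ 3.1429 half-lives elapse, leaving f ≈ 0.1132 of each dose.
At steady state, accumulation factor R = 1/(1 − e^(−kτ)) ≈ 1.1276.
Single-dose peak C₀ = D/Vd = 1632/121 ≈ 13.488 mcg/mL.
Steady-state peak Cmax,ss = C₀·R ≈ 13.488 × 1.1276 ≈ 15.209 mcg/mL.
Peak 15.2 mcg/mL vs MTC 18 mcg/mL: below toxic threshold.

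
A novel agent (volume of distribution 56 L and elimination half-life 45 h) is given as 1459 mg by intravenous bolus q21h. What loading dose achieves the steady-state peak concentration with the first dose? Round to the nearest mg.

5279 mg

f = (1/2)^(21/45) ≈ 0.723635; accumulation ratio R = 1/(1−f) ≈ 3.61840.
Loading dose to hit Cmax,ss on first dose: D_load = D_maint·R ≈ 1459 × 3.61840 ≈ 5279.25 mg.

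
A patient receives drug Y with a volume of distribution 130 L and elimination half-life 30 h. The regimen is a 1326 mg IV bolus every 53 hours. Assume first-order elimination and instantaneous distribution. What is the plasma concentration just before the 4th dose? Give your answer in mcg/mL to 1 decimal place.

f = (1/2)^(τ/t½) = (1/2)^(53/30) ≈ 0.2939.
C₀ = D/Vd = 1326/130 ≈ 10.200 mcg/mL.
Before the 4th dose, 3 doses have been given. Superposition: Cmin = C₀·(f + f² + … + f^3).
≈ 10.200 × (0.2939 + 0.0864 + 0.0254) ≈ 10.200 × 0.4057 ≈ 4.138 mcg/mL.

4.1 mcg/mL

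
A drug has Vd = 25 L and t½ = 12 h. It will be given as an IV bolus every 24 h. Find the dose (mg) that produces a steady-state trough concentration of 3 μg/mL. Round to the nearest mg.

225 mg

τ/t½ = 24/12 ≈ 2, so f = (1/2)^(24/12) ≈ 0.250000.
Cmin,ss = (D/Vd)·f/(1−f), so D = Cmin,ss·Vd·(1−f)/f.
D = 3 × 25 × (1−f)/f ≈ 3 × 25 × 3.00000 ≈ 225.00 mg.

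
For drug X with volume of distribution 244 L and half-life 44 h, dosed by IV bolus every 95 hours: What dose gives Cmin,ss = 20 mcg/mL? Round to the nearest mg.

τ/t½ = 95/44 ≈ 2.1591, so f = (1/2)^(95/44) ≈ 0.223897.
Cmin,ss = (D/Vd)·f/(1−f), so D = Cmin,ss·Vd·(1−f)/f.
D = 20 × 244 × (1−f)/f ≈ 20 × 244 × 3.46634 ≈ 16915.74 mg.

16916 mg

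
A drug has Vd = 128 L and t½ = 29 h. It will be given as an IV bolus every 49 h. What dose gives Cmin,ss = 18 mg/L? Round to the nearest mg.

5128 mg

τ/t½ = 49/29 ≈ 1.6897, so f = (1/2)^(49/29) ≈ 0.310001.
Cmin,ss = (D/Vd)·f/(1−f), so D = Cmin,ss·Vd·(1−f)/f.
D = 18 × 128 × (1−f)/f ≈ 18 × 128 × 2.22580 ≈ 5128.24 mg.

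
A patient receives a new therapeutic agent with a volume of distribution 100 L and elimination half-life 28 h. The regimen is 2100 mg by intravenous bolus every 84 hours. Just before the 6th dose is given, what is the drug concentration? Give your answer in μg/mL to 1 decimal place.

f = (1/2)^(τ/t½) = (1/2)^(84/28) ≈ 0.1250.
C₀ = D/Vd = 2100/100 ≈ 21.000 μg/mL.
Before the 6th dose, 5 doses have been given. Superposition: Cmin = C₀·(f + f² + … + f^5).
≈ 21.000 × (0.1250 + 0.0156 + 0.0020 + 0.0002 + 0.0000) ≈ 21.000 × 0.1428 ≈ 2.999 μg/mL.

3.0 μg/mL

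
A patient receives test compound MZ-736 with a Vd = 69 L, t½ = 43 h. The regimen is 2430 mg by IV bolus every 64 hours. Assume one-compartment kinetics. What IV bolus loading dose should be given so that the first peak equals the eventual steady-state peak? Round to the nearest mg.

3776 mg

f = (1/2)^(64/43) ≈ 0.356414; accumulation ratio R = 1/(1−f) ≈ 1.55379.
Loading dose to hit Cmax,ss on first dose: D_load = D_maint·R ≈ 2430 × 1.55379 ≈ 3775.71 mg.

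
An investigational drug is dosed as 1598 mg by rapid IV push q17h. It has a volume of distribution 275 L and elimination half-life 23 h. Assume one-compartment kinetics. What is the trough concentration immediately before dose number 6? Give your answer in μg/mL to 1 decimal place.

8.0 μg/mL

f = (1/2)^(τ/t½) = (1/2)^(17/23) ≈ 0.5991.
C₀ = D/Vd = 1598/275 ≈ 5.811 μg/mL.
Before the 6th dose, 5 doses have been given. Superposition: Cmin = C₀·(f + f² + … + f^5).
≈ 5.811 × (0.5991 + 0.3589 + 0.2150 + 0.1288 + 0.0772) ≈ 5.811 × 1.3790 ≈ 8.013 μg/mL.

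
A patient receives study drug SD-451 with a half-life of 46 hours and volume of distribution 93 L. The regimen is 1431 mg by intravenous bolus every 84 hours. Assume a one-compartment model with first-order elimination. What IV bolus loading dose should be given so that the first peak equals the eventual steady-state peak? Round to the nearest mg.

f = (1/2)^(84/46) ≈ 0.282029; accumulation ratio R = 1/(1−f) ≈ 1.39281.
Loading dose to hit Cmax,ss on first dose: D_load = D_maint·R ≈ 1431 × 1.39281 ≈ 1993.11 mg.

1993 mg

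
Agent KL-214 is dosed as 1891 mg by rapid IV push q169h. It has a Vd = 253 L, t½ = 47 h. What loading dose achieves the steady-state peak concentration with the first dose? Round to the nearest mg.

f = (1/2)^(169/47) ≈ 0.082713; accumulation ratio R = 1/(1−f) ≈ 1.09017.
Loading dose to hit Cmax,ss on first dose: D_load = D_maint·R ≈ 1891 × 1.09017 ≈ 2061.51 mg.

2062 mg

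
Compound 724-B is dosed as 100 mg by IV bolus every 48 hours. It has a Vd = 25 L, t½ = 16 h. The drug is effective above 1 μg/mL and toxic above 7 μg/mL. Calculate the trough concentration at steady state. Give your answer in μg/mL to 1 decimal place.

The dosing interval is 3 half-lives, so f = 2^(−3) = 0.125.
At steady state, R = 1/(1 − 0.125) = 8/7.
Single-dose peak C₀ = D/Vd = 100/25 = 4 μg/mL.
Steady-state peak Cmax,ss = C₀·R = 4 × 8/7 ≈ 4.571 μg/mL.
Steady-state trough Cmin,ss = Cmax,ss·f ≈ 4.571 × 0.125 ≈ 0.571 μg/mL.
Trough 0.6 μg/mL vs MEC 1 μg/mL: subtherapeutic.

0.6 μg/mL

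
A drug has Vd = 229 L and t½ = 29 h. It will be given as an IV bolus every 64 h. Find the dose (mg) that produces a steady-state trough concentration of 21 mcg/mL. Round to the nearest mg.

τ/t½ = 64/29 ≈ 2.2069, so f = (1/2)^(64/29) ≈ 0.216600.
Cmin,ss = (D/Vd)·f/(1−f), so D = Cmin,ss·Vd·(1−f)/f.
D = 21 × 229 × (1−f)/f ≈ 21 × 229 × 3.61681 ≈ 17393.24 mg.

17393 mg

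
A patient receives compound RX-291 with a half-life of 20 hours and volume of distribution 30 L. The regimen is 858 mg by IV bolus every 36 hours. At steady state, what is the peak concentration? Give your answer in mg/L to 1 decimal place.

τ/t½ = 36/20 ≈ 1.8, so fraction remaining f = (1/2)^(36/20) ≈ 0.2872.
Accumulation ratio R = 1/(1 − f) ≈ 1/0.7128 ≈ 1.4029.
Each bolus raises the concentration by D/Vd = 858/30 ≈ 28.600 mg/L.
Steady-state peak Cmax,ss = C₀·R ≈ 28.600 × 1.4029 ≈ 40.123 mg/L.

40.1 mg/L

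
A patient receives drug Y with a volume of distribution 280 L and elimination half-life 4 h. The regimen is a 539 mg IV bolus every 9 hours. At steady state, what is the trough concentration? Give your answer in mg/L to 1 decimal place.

0.5 mg/L

Over one 9-h interval, 9/4 ≈ 2.25 half-lives elapse, leaving f ≈ 0.2102 of each dose.
Accumulation ratio R = 1/(1 − f) ≈ 1/0.7898 ≈ 1.2661.
Each bolus raises the concentration by D/Vd = 539/280 ≈ 1.925 mg/L.
Cmax,ss = C₀/(1 − f) ≈ 1.925/0.7898 ≈ 2.437 mg/L.
Steady-state trough Cmin,ss = Cmax,ss·f ≈ 2.437 × 0.2102 ≈ 0.512 mg/L.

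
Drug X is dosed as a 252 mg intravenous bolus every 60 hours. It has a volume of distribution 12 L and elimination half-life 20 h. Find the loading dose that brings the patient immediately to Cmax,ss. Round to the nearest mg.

f = (1/2)^(60/20) ≈ 0.125000; accumulation ratio R = 1/(1−f) ≈ 1.14286.
Loading dose to hit Cmax,ss on first dose: D_load = D_maint·R ≈ 252 × 1.14286 ≈ 288.00 mg.

288 mg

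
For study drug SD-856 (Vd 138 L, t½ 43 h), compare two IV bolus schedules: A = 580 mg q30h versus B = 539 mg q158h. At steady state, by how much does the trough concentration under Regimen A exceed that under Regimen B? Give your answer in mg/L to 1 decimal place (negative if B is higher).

6.4 mg/L

Regimen A: f = (1/2)^(30/43) ≈ 0.6166; Cmin,ss = (580/138)·f/(1−f) ≈ 6.759 mg/L.
Regimen B: f = (1/2)^(158/43) ≈ 0.0783; Cmin,ss = (539/138)·f/(1−f) ≈ 0.332 mg/L.
Difference ≈ 6.759 − 0.332 ≈ 6.427 mg/L.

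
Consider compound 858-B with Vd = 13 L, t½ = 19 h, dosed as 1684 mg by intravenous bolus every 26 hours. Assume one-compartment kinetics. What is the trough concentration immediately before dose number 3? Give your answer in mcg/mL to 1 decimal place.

69.6 mcg/mL

f = (1/2)^(τ/t½) = (1/2)^(26/19) ≈ 0.3873.
C₀ = D/Vd = 1684/13 ≈ 129.538 mcg/mL.
Before the 3rd dose, 2 doses have been given. Superposition: Cmin = C₀·(f + f²).
≈ 129.538 × (0.3873 + 0.1500) ≈ 129.538 × 0.5373 ≈ 69.601 mcg/mL.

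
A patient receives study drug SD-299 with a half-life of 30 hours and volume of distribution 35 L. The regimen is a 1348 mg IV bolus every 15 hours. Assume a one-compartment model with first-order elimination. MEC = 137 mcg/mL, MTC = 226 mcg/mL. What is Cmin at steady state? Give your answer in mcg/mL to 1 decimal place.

93.0 mcg/mL

τ/t½ = 15/30 ≈ 0.5, so fraction remaining f = (1/2)^(15/30) ≈ 0.7071.
Each bolus raises the concentration by D/Vd = 1348/35 ≈ 38.514 mcg/mL.
Steady-state trough Cmin,ss = C₀·f/(1−f) ≈ 38.514 × 0.7071/0.2929 ≈ 92.978 mcg/mL.
Trough 93.0 mcg/mL vs MEC 137 mcg/mL: subtherapeutic.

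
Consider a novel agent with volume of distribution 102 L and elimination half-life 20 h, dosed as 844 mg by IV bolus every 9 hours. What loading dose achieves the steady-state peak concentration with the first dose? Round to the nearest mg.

3150 mg

f = (1/2)^(9/20) ≈ 0.732043; accumulation ratio R = 1/(1−f) ≈ 3.73194.
Loading dose to hit Cmax,ss on first dose: D_load = D_maint·R ≈ 844 × 3.73194 ≈ 3149.76 mg.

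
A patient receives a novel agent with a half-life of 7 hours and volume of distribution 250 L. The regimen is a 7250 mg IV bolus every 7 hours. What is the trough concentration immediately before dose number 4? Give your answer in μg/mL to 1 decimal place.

f = (1/2)^(τ/t½) = (1/2)^(7/7) ≈ 0.5000.
C₀ = D/Vd = 7250/250 ≈ 29.000 μg/mL.
Before the 4th dose, 3 doses have been given. Superposition: Cmin = C₀·(f + f² + … + f^3).
≈ 29.000 × (0.5000 + 0.2500 + 0.1250) ≈ 29.000 × 0.8750 ≈ 25.375 μg/mL.

25.4 μg/mL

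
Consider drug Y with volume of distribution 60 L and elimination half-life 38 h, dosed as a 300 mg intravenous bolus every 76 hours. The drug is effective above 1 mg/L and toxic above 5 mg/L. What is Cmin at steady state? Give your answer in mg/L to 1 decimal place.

τ = 76 h = 2 half-lives, so f = (1/2)^2 = 0.25.
At steady state, R = 1/(1 − 0.25) = 4/3.
Single-dose peak C₀ = D/Vd = 300/60 = 5 mg/L.
Steady-state peak Cmax,ss = C₀·R = 5 × 4/3 ≈ 6.667 mg/L.
Steady-state trough Cmin,ss = Cmax,ss·f ≈ 6.667 × 0.25 ≈ 1.667 mg/L.
Trough 1.7 mg/L vs MEC 1 mg/L: adequate.

1.7 mg/L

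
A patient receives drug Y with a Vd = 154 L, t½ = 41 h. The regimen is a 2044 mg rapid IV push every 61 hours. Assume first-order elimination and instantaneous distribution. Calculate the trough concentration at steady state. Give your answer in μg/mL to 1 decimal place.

7.4 μg/mL

k = ln2/t½ = ln2/41 ≈ 0.016906 h⁻¹; fraction remaining f = e^(−kτ) = e^(−0.016906×61) ≈ 0.3566.
Each bolus raises the concentration by D/Vd = 2044/154 ≈ 13.273 μg/mL.
Steady-state trough Cmin,ss = C₀·f/(1−f) ≈ 13.273 × 0.3566/0.6434 ≈ 7.356 μg/mL.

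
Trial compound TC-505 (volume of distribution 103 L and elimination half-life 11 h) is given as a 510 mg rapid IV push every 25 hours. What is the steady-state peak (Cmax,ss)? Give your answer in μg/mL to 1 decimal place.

6.2 μg/mL

Over one 25-h interval, 25/11 ≈ 2.2727 half-lives elapse, leaving f ≈ 0.2069 of each dose.
Accumulation ratio R = 1/(1 − f) ≈ 1/0.7931 ≈ 1.2609.
Each bolus raises the concentration by D/Vd = 510/103 ≈ 4.951 μg/mL.
Steady-state peak Cmax,ss = C₀·R ≈ 4.951 × 1.2609 ≈ 6.243 μg/mL.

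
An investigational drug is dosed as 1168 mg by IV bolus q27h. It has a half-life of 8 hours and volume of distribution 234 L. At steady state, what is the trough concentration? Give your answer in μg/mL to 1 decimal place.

τ/t½ = 27/8 ≈ 3.375, so fraction remaining f = (1/2)^(27/8) ≈ 0.0964.
Each bolus raises the concentration by D/Vd = 1168/234 ≈ 4.991 μg/mL.
Steady-state trough Cmin,ss = C₀·f/(1−f) ≈ 4.991 × 0.0964/0.9036 ≈ 0.532 μg/mL.

0.5 μg/mL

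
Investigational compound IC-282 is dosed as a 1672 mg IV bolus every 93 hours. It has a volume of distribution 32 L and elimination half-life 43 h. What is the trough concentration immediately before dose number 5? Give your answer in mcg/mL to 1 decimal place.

15.0 mcg/mL

f = (1/2)^(τ/t½) = (1/2)^(93/43) ≈ 0.2233.
C₀ = D/Vd = 1672/32 ≈ 52.250 mcg/mL.
Before the 5th dose, 4 doses have been given. Superposition: Cmin = C₀·(f + f² + … + f^4).
≈ 52.250 × (0.2233 + 0.0499 + 0.0111 + 0.0025) ≈ 52.250 × 0.2868 ≈ 14.985 mcg/mL.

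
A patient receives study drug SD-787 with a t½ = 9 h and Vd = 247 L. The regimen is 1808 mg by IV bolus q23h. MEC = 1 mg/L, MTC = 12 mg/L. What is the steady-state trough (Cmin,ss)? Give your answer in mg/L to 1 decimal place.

Over one 23-h interval, 23/9 ≈ 2.5556 half-lives elapse, leaving f ≈ 0.1701 of each dose.
Each bolus raises the concentration by D/Vd = 1808/247 ≈ 7.320 mg/L.
Steady-state trough Cmin,ss = C₀·f/(1−f) ≈ 7.320 × 0.1701/0.8299 ≈ 1.500 mg/L.
Trough 1.5 mg/L vs MEC 1 mg/L: adequate.

1.5 mg/L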